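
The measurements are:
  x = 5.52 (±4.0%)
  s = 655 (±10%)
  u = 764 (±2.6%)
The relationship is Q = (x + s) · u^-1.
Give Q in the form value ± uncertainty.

Let w = x + s = 661. δw = √(δx² + δs²) = √(0.0488 + 4290) = 65.5, so δw/w = 0.0992.
Q is then a monomial in w, u:
δQ/Q = √((δw/w)² + (-1·δu/u)²) = √(0.00983 + 0.000676) = 0.103
Q = 0.865, so δQ = 0.103 × 0.865 = 0.0886.

0.865 ± 0.0886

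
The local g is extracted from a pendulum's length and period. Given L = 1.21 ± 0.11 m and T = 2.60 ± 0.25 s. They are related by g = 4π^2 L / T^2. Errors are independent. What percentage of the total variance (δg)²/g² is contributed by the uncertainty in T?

81.7%

(δg/g)² = (1·δL/L)² + (-2·δT/T)²
  L term: (1×0.0909)² = 0.00826
  T term: (-2×0.0962)² = 0.0370
Total = 0.0452. Share from T = 0.0370/0.0452 = 0.817.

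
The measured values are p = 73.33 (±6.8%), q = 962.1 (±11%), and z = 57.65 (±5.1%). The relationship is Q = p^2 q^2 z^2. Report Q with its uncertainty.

(1.654 ± 0.460) × 10^13

Relative error in a monomial: (δQ/Q)² = Σ (nᵢ · δxᵢ/xᵢ)².
  (2·δp/p)² = (2×0.0680)² = 0.0185;  (2·δq/q)² = (2×0.110)² = 0.0484;  (2·δz/z)² = (2×0.0510)² = 0.0104
δQ/Q = √(0.0773) = 0.278
Q = 1.654e+13, so δQ = 0.278 × 1.654e+13 = 4.6e+12.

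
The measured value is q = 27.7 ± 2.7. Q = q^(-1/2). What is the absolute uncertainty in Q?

0.00926

Products/powers → add relative errors in quadrature, weighted by exponent:
  (−½·δq/q)² = (-0.5×0.0975)² = 0.00238
δQ/Q = √(0.00238) = 0.0487
Q = 0.190, so δQ = 0.0487 × 0.190 = 0.00926.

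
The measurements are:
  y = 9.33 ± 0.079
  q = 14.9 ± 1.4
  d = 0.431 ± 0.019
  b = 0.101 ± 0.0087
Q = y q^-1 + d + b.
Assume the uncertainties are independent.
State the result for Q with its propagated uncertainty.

1.16 ± 0.0627

Let p = y·q^-1 = 0.626. δp/p = √((1·δy/y)² + (-1·δq/q)²) = √(7.17e-05 + 0.00883) = 0.0943, so δp = 0.0591.
Q = p + d + b: δQ = √(δp² + δd² + δb²) = √(0.00349 + 0.000361 + 7.57e-05) = 0.0627
Q = 1.16.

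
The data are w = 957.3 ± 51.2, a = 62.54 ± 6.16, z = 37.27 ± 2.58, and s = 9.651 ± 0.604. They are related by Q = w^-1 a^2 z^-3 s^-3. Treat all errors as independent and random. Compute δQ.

For a monomial Q ∝ w^-1, a^2, z^-3, s^-3, fractional errors add in quadrature:
  (-1·δw/w)² = (-1×0.0535)² = 0.00286;  (2·δa/a)² = (2×0.0985)² = 0.0388;  (-3·δz/z)² = (-3×0.0692)² = 0.0431;  (-3·δs/s)² = (-3×0.0626)² = 0.0353
δQ/Q = √(0.120) = 0.346
Q = 8.78e-08, so δQ = 0.346 × 8.78e-08 = 3.04e-08.

3.04e-08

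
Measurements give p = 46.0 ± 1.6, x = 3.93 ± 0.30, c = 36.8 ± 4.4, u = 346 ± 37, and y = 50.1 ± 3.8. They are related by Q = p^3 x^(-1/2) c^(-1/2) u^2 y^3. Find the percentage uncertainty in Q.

33.7%

For a monomial Q ∝ p^3, x^(-1/2), c^(-1/2), u^2, y^3, fractional errors add in quadrature:
  (3·δp/p)² = (3×0.0348)² = 0.0109;  (−½·δx/x)² = (-0.5×0.0763)² = 0.00146;  (−½·δc/c)² = (-0.5×0.120)² = 0.00357;  (2·δu/u)² = (2×0.107)² = 0.0457;  (3·δy/y)² = (3×0.0758)² = 0.0518
δQ/Q = √(0.113) = 0.337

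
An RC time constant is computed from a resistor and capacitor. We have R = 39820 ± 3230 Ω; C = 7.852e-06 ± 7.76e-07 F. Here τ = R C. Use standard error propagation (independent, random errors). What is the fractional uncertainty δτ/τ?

Each factor contributes (exponent × relative error)² to (δτ/τ)²:
  (1·δR/R)² = (1×0.0811)² = 0.00658;  (1·δC/C)² = (1×0.0988)² = 0.00977
δτ/τ = √(0.0163) = 0.128

0.128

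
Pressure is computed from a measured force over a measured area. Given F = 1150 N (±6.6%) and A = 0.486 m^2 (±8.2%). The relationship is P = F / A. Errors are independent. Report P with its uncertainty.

2370 ± 249 Pa

Relative error in a monomial: (δP/P)² = Σ (nᵢ · δxᵢ/xᵢ)².
  (1·δF/F)² = (1×0.0660)² = 0.00436;  (-1·δA/A)² = (-1×0.0820)² = 0.00672
δP/P = √(0.0111) = 0.105
P = 2370 Pa, so δP = 0.105 × 2370 = 249 Pa.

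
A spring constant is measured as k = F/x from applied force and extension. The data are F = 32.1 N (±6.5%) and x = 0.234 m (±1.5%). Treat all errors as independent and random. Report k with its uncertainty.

For a monomial k ∝ F, x^-1, fractional errors add in quadrature:
  (1·δF/F)² = (1×0.0650)² = 0.00423;  (-1·δx/x)² = (-1×0.0150)² = 0.000225
δk/k = √(0.00445) = 0.0667
k = 137 N/m, so δk = 0.0667 × 137 = 9.15 N/m.

137 ± 9.15 N/m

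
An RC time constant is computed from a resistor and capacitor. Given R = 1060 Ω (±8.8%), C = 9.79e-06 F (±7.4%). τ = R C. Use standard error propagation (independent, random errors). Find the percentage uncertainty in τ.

For a monomial τ ∝ R, C, fractional errors add in quadrature:
  (1·δR/R)² = (1×0.0880)² = 0.00774;  (1·δC/C)² = (1×0.0740)² = 0.00548
δτ/τ = √(0.0132) = 0.115

11.5%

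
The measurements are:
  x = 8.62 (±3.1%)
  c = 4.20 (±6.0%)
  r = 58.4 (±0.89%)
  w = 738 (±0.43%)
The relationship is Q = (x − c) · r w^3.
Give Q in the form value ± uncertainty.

Let u = x − c = 4.42. δu = √(δx² + δc²) = √(0.0714 + 0.0635) = 0.367, so δu/u = 0.0831.
Q is then a monomial in u, r, w:
δQ/Q = √((δu/u)² + (1·δr/r)² + (3·δw/w)²) = √(0.00691 + 7.92e-05 + 0.000166) = 0.0846
Q = 1.04e+11, so δQ = 0.0846 × 1.04e+11 = 8.77e+09.

(1.04 ± 0.0877) × 10^11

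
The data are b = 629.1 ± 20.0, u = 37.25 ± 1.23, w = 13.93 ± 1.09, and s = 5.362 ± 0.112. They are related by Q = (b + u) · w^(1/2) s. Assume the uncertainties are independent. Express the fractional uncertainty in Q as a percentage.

5.36%

Let h = b + u = 666.4. δh = √(δb² + δu²) = √(400 + 1.51) = 20.0, so δh/h = 0.0301.
Q is then a monomial in h, w, s:
δQ/Q = √((δh/h)² + (½·δw/w)² + (1·δs/s)²) = √(0.000904 + 0.00153 + 0.000436) = 0.0536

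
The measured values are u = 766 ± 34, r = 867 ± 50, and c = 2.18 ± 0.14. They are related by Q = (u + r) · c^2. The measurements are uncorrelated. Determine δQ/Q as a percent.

Let w = u + r = 1630. δw = √(δu² + δr²) = √(1160 + 2500) = 60.5, so δw/w = 0.0370.
Q is then a monomial in w, c:
δQ/Q = √((δw/w)² + (2·δc/c)²) = √(0.00137 + 0.0165) = 0.134

13.4%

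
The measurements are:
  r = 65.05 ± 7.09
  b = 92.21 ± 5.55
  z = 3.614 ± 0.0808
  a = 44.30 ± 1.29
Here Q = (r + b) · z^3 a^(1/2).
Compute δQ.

Let u = r + b = 157.3. δu = √(δr² + δb²) = √(50.3 + 30.8) = 9.00, so δu/u = 0.0573.
Q is then a monomial in u, z, a:
δQ/Q = √((δu/u)² + (3·δz/z)² + (½·δa/a)²) = √(0.00328 + 0.00450 + 0.000212) = 0.0894
Q = 49410, so δQ = 0.0894 × 49410 = 4420.

4420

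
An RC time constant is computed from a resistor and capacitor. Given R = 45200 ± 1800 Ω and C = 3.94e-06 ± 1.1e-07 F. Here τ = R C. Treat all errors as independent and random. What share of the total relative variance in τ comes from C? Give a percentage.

33.0%

(δτ/τ)² = (1·δR/R)² + (1·δC/C)²
  R term: (1×0.0398)² = 0.00159
  C term: (1×0.0279)² = 0.000779
Total = 0.00237. Share from C = 0.000779/0.00237 = 0.330.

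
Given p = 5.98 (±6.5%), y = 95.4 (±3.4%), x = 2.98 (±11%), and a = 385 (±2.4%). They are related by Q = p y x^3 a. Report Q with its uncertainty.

(5.81 ± 1.97) × 10^6

Since Q is a product/quotient, work with relative uncertainties:
  (1·δp/p)² = (1×0.0650)² = 0.00423;  (1·δy/y)² = (1×0.0340)² = 0.00116;  (3·δx/x)² = (3×0.110)² = 0.109;  (1·δa/a)² = (1×0.0240)² = 0.000576
δQ/Q = √(0.115) = 0.339
Q = 5.81e+06, so δQ = 0.339 × 5.81e+06 = 1.97e+06.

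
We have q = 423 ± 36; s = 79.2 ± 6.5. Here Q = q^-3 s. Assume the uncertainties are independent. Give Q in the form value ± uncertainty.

Since Q is a product/quotient, work with relative uncertainties:
  (-3·δq/q)² = (-3×0.0851)² = 0.0652;  (1·δs/s)² = (1×0.0821)² = 0.00674
δQ/Q = √(0.0719) = 0.268
Q = 1.05e-06, so δQ = 0.268 × 1.05e-06 = 2.81e-07.

(1.05 ± 0.281) × 10^-6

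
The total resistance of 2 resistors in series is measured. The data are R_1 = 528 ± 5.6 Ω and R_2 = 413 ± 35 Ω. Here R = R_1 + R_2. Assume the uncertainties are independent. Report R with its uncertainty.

941 ± 35.4 Ω

Sums and differences: (δR)² = Σ (cᵢ δxᵢ)².
  (δR_1)² = 31.4;  (δR_2)² = 1220
δR = √(1260) = 35.4 Ω
R = 941 Ω.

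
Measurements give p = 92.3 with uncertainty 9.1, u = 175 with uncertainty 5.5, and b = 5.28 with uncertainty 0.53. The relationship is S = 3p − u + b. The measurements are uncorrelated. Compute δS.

Absolute uncertainties add in quadrature for a linear combination:
  (3·δp)² = 745;  (δu)² = 30.2;  (δb)² = 0.281
δS = √(776) = 27.9

27.9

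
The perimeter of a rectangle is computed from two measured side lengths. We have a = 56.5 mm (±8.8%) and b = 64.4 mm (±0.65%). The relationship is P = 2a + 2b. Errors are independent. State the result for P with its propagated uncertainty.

242 ± 9.98 mm

Each term contributes (cᵢ δxᵢ)² to (δP)²:
  (2·δa)² = 98.9;  (2·δb)² = 0.701
δP = √(99.6) = 9.98 mm
P = 242 mm.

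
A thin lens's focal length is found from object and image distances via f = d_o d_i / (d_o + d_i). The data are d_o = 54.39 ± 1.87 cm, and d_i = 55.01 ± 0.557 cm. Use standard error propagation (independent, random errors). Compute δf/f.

0.0180

∂f/∂d_o = (d_i/(d_o+d_i))² = 0.253;  ∂f/∂d_i = (d_o/(d_o+d_i))² = 0.247
δf = √((∂f/∂d_o · δd_o)² + (∂f/∂d_i · δd_i)²) = √(0.224 + 0.0190) = 0.492 cm
f = 27.35 cm, so δf/f = 0.492/27.35 = 0.0180.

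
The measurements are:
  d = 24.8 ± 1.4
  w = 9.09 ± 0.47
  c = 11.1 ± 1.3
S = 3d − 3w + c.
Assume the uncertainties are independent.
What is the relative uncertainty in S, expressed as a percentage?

Sums and differences: (δS)² = Σ (cᵢ δxᵢ)².
  (3·δd)² = 17.6;  (3·δw)² = 1.99;  (δc)² = 1.69
δS = √(21.3) = 4.62
S = 58.2, so δS/S = 4.62/58.2 = 0.0793.

7.93%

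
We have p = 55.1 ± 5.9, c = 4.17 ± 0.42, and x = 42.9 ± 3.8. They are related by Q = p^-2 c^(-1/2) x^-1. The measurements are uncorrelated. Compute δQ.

8.92e-07

Relative error in a monomial: (δQ/Q)² = Σ (nᵢ · δxᵢ/xᵢ)².
  (-2·δp/p)² = (-2×0.107)² = 0.0459;  (−½·δc/c)² = (-0.5×0.101)² = 0.00254;  (-1·δx/x)² = (-1×0.0886)² = 0.00785
δQ/Q = √(0.0562) = 0.237
Q = 3.76e-06, so δQ = 0.237 × 3.76e-06 = 8.92e-07.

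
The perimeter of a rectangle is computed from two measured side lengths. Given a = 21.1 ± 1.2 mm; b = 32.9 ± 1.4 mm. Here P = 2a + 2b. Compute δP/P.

Absolute uncertainties add in quadrature for a linear combination:
  (2·δa)² = 5.76;  (2·δb)² = 7.84
δP = √(13.6) = 3.69 mm
P = 108 mm, so δP/P = 3.69/108 = 0.0341.

0.0341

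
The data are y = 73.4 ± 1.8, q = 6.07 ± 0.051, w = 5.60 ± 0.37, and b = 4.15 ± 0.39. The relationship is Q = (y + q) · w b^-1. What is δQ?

Let u = y + q = 79.5. δu = √(δy² + δq²) = √(3.24 + 0.00260) = 1.80, so δu/u = 0.0227.
Q is then a monomial in u, w, b:
δQ/Q = √((δu/u)² + (1·δw/w)² + (-1·δb/b)²) = √(0.000513 + 0.00437 + 0.00883) = 0.117
Q = 107, so δQ = 0.117 × 107 = 12.6.

12.6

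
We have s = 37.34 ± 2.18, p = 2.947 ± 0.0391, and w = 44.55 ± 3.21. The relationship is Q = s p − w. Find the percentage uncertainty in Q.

Let h = s·p = 110.0. δh/h = √((1·δs/s)² + (1·δp/p)²) = √(0.00341 + 0.000176) = 0.0599, so δh = 6.59.
Q = h − w: δQ = √(δh² + δw²) = √(43.4 + 10.3) = 7.33
Q = 65.49, so δQ/Q = 7.33/65.49 = 0.112.

11.2%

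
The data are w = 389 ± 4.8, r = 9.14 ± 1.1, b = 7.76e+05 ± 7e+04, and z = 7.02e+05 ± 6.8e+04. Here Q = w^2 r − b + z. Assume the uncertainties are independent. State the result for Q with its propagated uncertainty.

(1.31 ± 0.196) × 10^6

Let p = w^2·r = 1.38e+06. δp/p = √((2·δw/w)² + (1·δr/r)²) = √(0.000609 + 0.0145) = 0.123, so δp = 1.7e+05.
Q = p − b + z: δQ = √(δp² + δb² + δz²) = √(2.89e+10 + 4.9e+09 + 4.62e+09) = 1.96e+05
Q = 1.31e+06.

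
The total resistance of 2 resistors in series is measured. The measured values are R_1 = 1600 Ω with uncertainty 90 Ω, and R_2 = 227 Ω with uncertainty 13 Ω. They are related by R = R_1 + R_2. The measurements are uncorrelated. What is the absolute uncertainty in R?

R is a linear combination, so absolute uncertainties add in quadrature:
  (δR_1)² = 8100;  (δR_2)² = 169
δR = √(8270) = 90.9 Ω

90.9 Ω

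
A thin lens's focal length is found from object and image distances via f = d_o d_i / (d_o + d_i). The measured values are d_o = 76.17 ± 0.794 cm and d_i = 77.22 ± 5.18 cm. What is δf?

∂f/∂d_o = (d_i/(d_o+d_i))² = 0.253;  ∂f/∂d_i = (d_o/(d_o+d_i))² = 0.247
δf = √((∂f/∂d_o · δd_o)² + (∂f/∂d_i · δd_i)²) = √(0.0405 + 1.63) = 1.29 cm

1.29 cm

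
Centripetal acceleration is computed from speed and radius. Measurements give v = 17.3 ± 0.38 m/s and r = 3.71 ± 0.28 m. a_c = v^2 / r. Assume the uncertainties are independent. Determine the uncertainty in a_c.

For a monomial a_c ∝ v^2, r^-1, fractional errors add in quadrature:
  (2·δv/v)² = (2×0.0220)² = 0.00193;  (-1·δr/r)² = (-1×0.0755)² = 0.00570
δa_c/a_c = √(0.00763) = 0.0873
a_c = 80.7 m/s^2, so δa_c = 0.0873 × 80.7 = 7.04 m/s^2.

7.04 m/s^2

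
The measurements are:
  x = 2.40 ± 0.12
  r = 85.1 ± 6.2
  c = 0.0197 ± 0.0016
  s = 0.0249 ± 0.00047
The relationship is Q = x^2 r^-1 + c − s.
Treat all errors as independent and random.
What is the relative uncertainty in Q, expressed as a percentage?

Let p = x^2·r^-1 = 0.0677. δp/p = √((2·δx/x)² + (-1·δr/r)²) = √(0.0100 + 0.00531) = 0.124, so δp = 0.00837.
Q = p + c − s: δQ = √(δp² + δc² + δs²) = √(7.01e-05 + 2.56e-06 + 2.21e-07) = 0.00854
Q = 0.0625, so δQ/Q = 0.00854/0.0625 = 0.137.

13.7%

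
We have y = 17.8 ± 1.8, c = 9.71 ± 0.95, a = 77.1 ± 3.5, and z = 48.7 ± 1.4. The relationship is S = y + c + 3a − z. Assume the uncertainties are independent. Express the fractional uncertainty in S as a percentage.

5.13%

S is a linear combination, so absolute uncertainties add in quadrature:
  (δy)² = 3.24;  (δc)² = 0.902;  (3·δa)² = 110;  (δz)² = 1.96
δS = √(116) = 10.8
S = 210, so δS/S = 10.8/210 = 0.0513.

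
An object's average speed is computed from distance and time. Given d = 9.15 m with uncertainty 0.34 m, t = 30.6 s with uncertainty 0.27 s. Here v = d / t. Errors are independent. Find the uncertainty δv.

0.0114 m/s

Each factor contributes (exponent × relative error)² to (δv/v)²:
  (1·δd/d)² = (1×0.0372)² = 0.00138;  (-1·δt/t)² = (-1×0.00882)² = 7.79e-05
δv/v = √(0.00146) = 0.0382
v = 0.299 m/s, so δv = 0.0382 × 0.299 = 0.0114 m/s.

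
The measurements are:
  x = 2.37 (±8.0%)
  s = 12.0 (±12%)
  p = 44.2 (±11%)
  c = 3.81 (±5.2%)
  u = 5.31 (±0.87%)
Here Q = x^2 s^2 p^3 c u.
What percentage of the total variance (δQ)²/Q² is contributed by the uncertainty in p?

55.9%

(δQ/Q)² = (2·δx/x)² + (2·δs/s)² + (3·δp/p)² + (1·δc/c)² + (1·δu/u)²
  x term: (2×0.0800)² = 0.0256
  s term: (2×0.120)² = 0.0576
  p term: (3×0.110)² = 0.109
  c term: (1×0.0520)² = 0.00270
  u term: (1×0.00870)² = 7.57e-05
Total = 0.195. Share from p = 0.109/0.195 = 0.559.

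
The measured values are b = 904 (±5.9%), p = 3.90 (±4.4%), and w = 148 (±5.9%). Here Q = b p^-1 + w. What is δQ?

Let h = b·p^-1 = 232. δh/h = √((1·δb/b)² + (-1·δp/p)²) = √(0.00348 + 0.00194) = 0.0736, so δh = 17.1.
Q = h + w: δQ = √(δh² + δw²) = √(291 + 76.2) = 19.2

19.2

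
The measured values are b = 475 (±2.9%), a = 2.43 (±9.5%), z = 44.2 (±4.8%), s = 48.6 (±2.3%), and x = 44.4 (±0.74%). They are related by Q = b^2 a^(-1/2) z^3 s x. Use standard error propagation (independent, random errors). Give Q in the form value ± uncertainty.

(2.70 ± 0.443) × 10^13

Since Q is a product/quotient, work with relative uncertainties:
  (2·δb/b)² = (2×0.0290)² = 0.00336;  (−½·δa/a)² = (-0.5×0.0950)² = 0.00226;  (3·δz/z)² = (3×0.0480)² = 0.0207;  (1·δs/s)² = (1×0.0230)² = 0.000529;  (1·δx/x)² = (1×0.00740)² = 5.48e-05
δQ/Q = √(0.0269) = 0.164
Q = 2.7e+13, so δQ = 0.164 × 2.7e+13 = 4.43e+12.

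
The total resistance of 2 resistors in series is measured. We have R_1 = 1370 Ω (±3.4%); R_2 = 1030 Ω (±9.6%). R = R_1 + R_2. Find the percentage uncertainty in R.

4.55%

Sums and differences: (δR)² = Σ (cᵢ δxᵢ)².
  (δR_1)² = 2170;  (δR_2)² = 9780
δR = √(11900) = 109 Ω
R = 2400 Ω, so δR/R = 109/2400 = 0.0455.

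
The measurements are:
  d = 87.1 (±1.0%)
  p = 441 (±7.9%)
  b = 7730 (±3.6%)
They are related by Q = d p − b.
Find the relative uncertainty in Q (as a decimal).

Let w = d·p = 38400. δw/w = √((1·δd/d)² + (1·δp/p)²) = √(0.000100 + 0.00624) = 0.0796, so δw = 3060.
Q = w − b: δQ = √(δw² + δb²) = √(9.36e+06 + 77400) = 3070
Q = 30700, so δQ/Q = 3070/30700 = 0.100.

0.100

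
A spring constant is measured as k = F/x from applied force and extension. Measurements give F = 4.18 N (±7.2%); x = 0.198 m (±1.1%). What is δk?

1.54 N/m

For a monomial k ∝ F, x^-1, fractional errors add in quadrature:
  (1·δF/F)² = (1×0.0720)² = 0.00518;  (-1·δx/x)² = (-1×0.0110)² = 0.000121
δk/k = √(0.00531) = 0.0728
k = 21.1 N/m, so δk = 0.0728 × 21.1 = 1.54 N/m.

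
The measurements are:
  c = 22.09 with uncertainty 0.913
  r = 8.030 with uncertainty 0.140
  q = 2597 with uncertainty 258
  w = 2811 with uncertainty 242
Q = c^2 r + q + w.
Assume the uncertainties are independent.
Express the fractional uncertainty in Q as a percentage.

Let p = c^2·r = 3918. δp/p = √((2·δc/c)² + (1·δr/r)²) = √(0.00683 + 0.000304) = 0.0845, so δp = 331.
Q = p + q + w: δQ = √(δp² + δq² + δw²) = √(1.1e+05 + 66600 + 58600) = 484
Q = 9326, so δQ/Q = 484/9326 = 0.0519.

5.19%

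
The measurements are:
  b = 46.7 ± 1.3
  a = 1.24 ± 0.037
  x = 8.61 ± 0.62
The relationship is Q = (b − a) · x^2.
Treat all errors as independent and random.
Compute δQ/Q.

0.147

Let u = b − a = 45.5. δu = √(δb² + δa²) = √(1.69 + 0.00137) = 1.30, so δu/u = 0.0286.
Q is then a monomial in u, x:
δQ/Q = √((δu/u)² + (2·δx/x)²) = √(0.000818 + 0.0207) = 0.147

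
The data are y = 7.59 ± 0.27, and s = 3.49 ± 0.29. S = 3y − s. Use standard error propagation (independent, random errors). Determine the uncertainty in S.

0.860

Sums and differences: (δS)² = Σ (cᵢ δxᵢ)².
  (3·δy)² = 0.656;  (δs)² = 0.0841
δS = √(0.740) = 0.860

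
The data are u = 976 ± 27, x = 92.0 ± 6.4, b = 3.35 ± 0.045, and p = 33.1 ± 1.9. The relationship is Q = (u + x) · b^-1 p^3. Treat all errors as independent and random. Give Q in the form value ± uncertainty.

(1.16 ± 0.202) × 10^7

Let w = u + x = 1070. δw = √(δu² + δx²) = √(729 + 41.0) = 27.7, so δw/w = 0.0260.
Q is then a monomial in w, b, p:
δQ/Q = √((δw/w)² + (-1·δb/b)² + (3·δp/p)²) = √(0.000675 + 0.000180 + 0.0297) = 0.175
Q = 1.16e+07, so δQ = 0.175 × 1.16e+07 = 2.02e+06.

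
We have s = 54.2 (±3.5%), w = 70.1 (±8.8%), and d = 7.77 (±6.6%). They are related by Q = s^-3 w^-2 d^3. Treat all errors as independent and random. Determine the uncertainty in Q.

Relative error in a monomial: (δQ/Q)² = Σ (nᵢ · δxᵢ/xᵢ)².
  (-3·δs/s)² = (-3×0.0350)² = 0.0110;  (-2·δw/w)² = (-2×0.0880)² = 0.0310;  (3·δd/d)² = (3×0.0660)² = 0.0392
δQ/Q = √(0.0812) = 0.285
Q = 6e-07, so δQ = 0.285 × 6e-07 = 1.71e-07.

1.71e-07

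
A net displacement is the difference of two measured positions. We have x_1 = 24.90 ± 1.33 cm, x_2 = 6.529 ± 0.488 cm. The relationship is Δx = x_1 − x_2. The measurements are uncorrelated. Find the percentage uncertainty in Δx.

Sums and differences: (δΔx)² = Σ (cᵢ δxᵢ)².
  (δx_1)² = 1.77;  (δx_2)² = 0.238
δΔx = √(2.01) = 1.42 cm
Δx = 18.37 cm, so δΔx/Δx = 1.42/18.37 = 0.0771.

7.71%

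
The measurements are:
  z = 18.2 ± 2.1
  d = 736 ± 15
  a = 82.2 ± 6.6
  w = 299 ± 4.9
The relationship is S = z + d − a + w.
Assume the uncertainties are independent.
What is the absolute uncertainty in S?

17.2

For a sum/difference, combine absolute errors in quadrature:
  (δz)² = 4.41;  (δd)² = 225;  (δa)² = 43.6;  (δw)² = 24.0
δS = √(297) = 17.2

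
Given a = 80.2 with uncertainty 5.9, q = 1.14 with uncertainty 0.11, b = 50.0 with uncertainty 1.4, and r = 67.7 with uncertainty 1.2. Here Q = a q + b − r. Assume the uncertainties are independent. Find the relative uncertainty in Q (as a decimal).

Let p = a·q = 91.4. δp/p = √((1·δa/a)² + (1·δq/q)²) = √(0.00541 + 0.00931) = 0.121, so δp = 11.1.
Q = p + b − r: δQ = √(δp² + δb² + δr²) = √(123 + 1.96 + 1.44) = 11.2
Q = 73.7, so δQ/Q = 11.2/73.7 = 0.153.

0.153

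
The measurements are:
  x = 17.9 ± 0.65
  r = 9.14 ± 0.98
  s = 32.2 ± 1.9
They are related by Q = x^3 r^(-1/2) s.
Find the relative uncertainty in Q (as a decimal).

Products/powers → add relative errors in quadrature, weighted by exponent:
  (3·δx/x)² = (3×0.0363)² = 0.0119;  (−½·δr/r)² = (-0.5×0.107)² = 0.00287;  (1·δs/s)² = (1×0.0590)² = 0.00348
δQ/Q = √(0.0182) = 0.135

0.135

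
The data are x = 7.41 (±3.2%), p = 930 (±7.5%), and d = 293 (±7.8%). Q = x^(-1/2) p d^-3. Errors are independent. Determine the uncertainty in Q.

3.34e-06

Since Q is a product/quotient, work with relative uncertainties:
  (−½·δx/x)² = (-0.5×0.0320)² = 0.000256;  (1·δp/p)² = (1×0.0750)² = 0.00562;  (-3·δd/d)² = (-3×0.0780)² = 0.0548
δQ/Q = √(0.0606) = 0.246
Q = 1.36e-05, so δQ = 0.246 × 1.36e-05 = 3.34e-06.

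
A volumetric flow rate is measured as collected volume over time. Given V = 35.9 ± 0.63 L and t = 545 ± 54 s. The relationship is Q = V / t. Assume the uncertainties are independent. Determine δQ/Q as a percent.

For a monomial Q ∝ V, t^-1, fractional errors add in quadrature:
  (1·δV/V)² = (1×0.0175)² = 0.000308;  (-1·δt/t)² = (-1×0.0991)² = 0.00982
δQ/Q = √(0.0101) = 0.101

10.1%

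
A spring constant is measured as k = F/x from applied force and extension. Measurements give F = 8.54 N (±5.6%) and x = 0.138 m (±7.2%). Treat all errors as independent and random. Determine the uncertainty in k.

5.64 N/m

k is a product of powers, so relative uncertainties combine in quadrature:
  (1·δF/F)² = (1×0.0560)² = 0.00314;  (-1·δx/x)² = (-1×0.0720)² = 0.00518
δk/k = √(0.00832) = 0.0912
k = 61.9 N/m, so δk = 0.0912 × 61.9 = 5.64 N/m.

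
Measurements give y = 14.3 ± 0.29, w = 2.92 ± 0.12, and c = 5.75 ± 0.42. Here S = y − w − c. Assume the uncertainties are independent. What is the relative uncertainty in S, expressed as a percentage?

9.31%

Absolute uncertainties add in quadrature for a linear combination:
  (δy)² = 0.0841;  (δw)² = 0.0144;  (δc)² = 0.176
δS = √(0.275) = 0.524
S = 5.63, so δS/S = 0.524/5.63 = 0.0931.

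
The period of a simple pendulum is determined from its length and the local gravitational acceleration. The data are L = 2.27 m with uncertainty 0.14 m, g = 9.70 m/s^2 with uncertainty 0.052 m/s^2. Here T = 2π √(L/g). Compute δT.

0.0941 s

Relative error in a monomial: (δT/T)² = Σ (nᵢ · δxᵢ/xᵢ)².
  (½·δL/L)² = (0.5×0.0617)² = 0.000951;  (−½·δg/g)² = (-0.5×0.00536)² = 7.18e-06
δT/T = √(0.000958) = 0.0310
T = 3.04 s, so δT = 0.0310 × 3.04 = 0.0941 s.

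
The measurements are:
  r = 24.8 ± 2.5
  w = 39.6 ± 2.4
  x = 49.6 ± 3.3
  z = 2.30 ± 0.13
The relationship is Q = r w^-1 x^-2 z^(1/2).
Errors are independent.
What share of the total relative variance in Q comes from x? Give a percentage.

54.8%

(δQ/Q)² = (1·δr/r)² + (-1·δw/w)² + (-2·δx/x)² + (½·δz/z)²
  r term: (1×0.101)² = 0.0102
  w term: (-1×0.0606)² = 0.00367
  x term: (-2×0.0665)² = 0.0177
  z term: (0.5×0.0565)² = 0.000799
Total = 0.0323. Share from x = 0.0177/0.0323 = 0.548.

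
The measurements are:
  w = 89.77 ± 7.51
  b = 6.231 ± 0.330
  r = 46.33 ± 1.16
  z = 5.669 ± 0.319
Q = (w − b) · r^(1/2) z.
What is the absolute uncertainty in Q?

344

Let u = w − b = 83.54. δu = √(δw² + δb²) = √(56.4 + 0.109) = 7.52, so δu/u = 0.0900.
Q is then a monomial in u, r, z:
δQ/Q = √((δu/u)² + (½·δr/r)² + (1·δz/z)²) = √(0.00810 + 0.000157 + 0.00317) = 0.107
Q = 3223, so δQ = 0.107 × 3223 = 344.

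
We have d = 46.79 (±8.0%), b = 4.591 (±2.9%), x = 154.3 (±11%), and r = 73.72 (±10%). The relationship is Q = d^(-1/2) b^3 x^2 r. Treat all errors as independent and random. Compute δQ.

Products/powers → add relative errors in quadrature, weighted by exponent:
  (−½·δd/d)² = (-0.5×0.0800)² = 0.00160;  (3·δb/b)² = (3×0.0290)² = 0.00757;  (2·δx/x)² = (2×0.110)² = 0.0484;  (1·δr/r)² = (1×0.100)² = 0.0100
δQ/Q = √(0.0676) = 0.260
Q = 2.483e+07, so δQ = 0.260 × 2.483e+07 = 6.45e+06.

6.45e+06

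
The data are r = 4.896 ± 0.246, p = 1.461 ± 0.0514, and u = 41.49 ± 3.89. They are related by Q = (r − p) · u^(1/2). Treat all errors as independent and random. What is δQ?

1.92

Let w = r − p = 3.435. δw = √(δr² + δp²) = √(0.0605 + 0.00264) = 0.251, so δw/w = 0.0732.
Q is then a monomial in w, u:
δQ/Q = √((δw/w)² + (½·δu/u)²) = √(0.00535 + 0.00220) = 0.0869
Q = 22.13, so δQ = 0.0869 × 22.13 = 1.92.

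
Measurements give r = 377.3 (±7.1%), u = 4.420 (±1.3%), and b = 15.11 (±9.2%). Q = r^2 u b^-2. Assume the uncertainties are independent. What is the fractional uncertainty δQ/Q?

Products/powers → add relative errors in quadrature, weighted by exponent:
  (2·δr/r)² = (2×0.0710)² = 0.0202;  (1·δu/u)² = (1×0.0130)² = 0.000169;  (-2·δb/b)² = (-2×0.0920)² = 0.0339
δQ/Q = √(0.0542) = 0.233

0.233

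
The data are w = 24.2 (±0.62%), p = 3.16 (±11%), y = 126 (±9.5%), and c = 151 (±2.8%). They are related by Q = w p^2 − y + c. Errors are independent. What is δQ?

54.7

Let h = w·p^2 = 242. δh/h = √((1·δw/w)² + (2·δp/p)²) = √(3.84e-05 + 0.0484) = 0.220, so δh = 53.2.
Q = h − y + c: δQ = √(δh² + δy² + δc²) = √(2830 + 143 + 17.9) = 54.7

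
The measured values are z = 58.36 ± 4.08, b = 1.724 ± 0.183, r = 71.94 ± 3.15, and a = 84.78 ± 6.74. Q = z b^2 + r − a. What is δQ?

39.5

Let p = z·b^2 = 173.5. δp/p = √((1·δz/z)² + (2·δb/b)²) = √(0.00489 + 0.0451) = 0.224, so δp = 38.8.
Q = p + r − a: δQ = √(δp² + δr² + δa²) = √(1500 + 9.92 + 45.4) = 39.5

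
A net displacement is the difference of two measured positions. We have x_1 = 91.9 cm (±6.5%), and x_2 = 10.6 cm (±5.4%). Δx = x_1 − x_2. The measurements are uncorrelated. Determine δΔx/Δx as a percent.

7.38%

Sums and differences: (δΔx)² = Σ (cᵢ δxᵢ)².
  (δx_1)² = 35.7;  (δx_2)² = 0.328
δΔx = √(36.0) = 6.00 cm
Δx = 81.3 cm, so δΔx/Δx = 6.00/81.3 = 0.0738.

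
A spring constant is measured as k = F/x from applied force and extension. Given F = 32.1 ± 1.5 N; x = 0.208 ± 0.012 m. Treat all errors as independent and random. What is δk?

For a monomial k ∝ F, x^-1, fractional errors add in quadrature:
  (1·δF/F)² = (1×0.0467)² = 0.00218;  (-1·δx/x)² = (-1×0.0577)² = 0.00333
δk/k = √(0.00551) = 0.0742
k = 154 N/m, so δk = 0.0742 × 154 = 11.5 N/m.

11.5 N/m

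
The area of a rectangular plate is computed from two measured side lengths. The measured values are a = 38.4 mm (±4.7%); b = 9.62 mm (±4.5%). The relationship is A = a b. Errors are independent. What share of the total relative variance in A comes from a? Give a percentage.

(δA/A)² = (1·δa/a)² + (1·δb/b)²
  a term: (1×0.0470)² = 0.00221
  b term: (1×0.0450)² = 0.00202
Total = 0.00423. Share from a = 0.00221/0.00423 = 0.522.

52.2%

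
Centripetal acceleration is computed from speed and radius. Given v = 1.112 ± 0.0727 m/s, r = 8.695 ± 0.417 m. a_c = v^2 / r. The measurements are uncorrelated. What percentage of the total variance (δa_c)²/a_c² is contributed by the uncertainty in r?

11.9%

(δa_c/a_c)² = (2·δv/v)² + (-1·δr/r)²
  v term: (2×0.0654)² = 0.0171
  r term: (-1×0.0480)² = 0.00230
Total = 0.0194. Share from r = 0.00230/0.0194 = 0.119.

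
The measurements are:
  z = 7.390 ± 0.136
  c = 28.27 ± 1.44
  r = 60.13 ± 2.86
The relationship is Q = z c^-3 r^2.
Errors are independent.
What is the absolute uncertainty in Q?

0.214

Since Q is a product/quotient, work with relative uncertainties:
  (1·δz/z)² = (1×0.0184)² = 0.000339;  (-3·δc/c)² = (-3×0.0509)² = 0.0234;  (2·δr/r)² = (2×0.0476)² = 0.00905
δQ/Q = √(0.0327) = 0.181
Q = 1.183, so δQ = 0.181 × 1.183 = 0.214.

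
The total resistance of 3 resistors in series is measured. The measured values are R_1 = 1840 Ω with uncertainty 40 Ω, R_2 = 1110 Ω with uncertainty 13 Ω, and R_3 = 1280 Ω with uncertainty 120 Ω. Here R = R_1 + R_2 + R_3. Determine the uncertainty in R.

R is a linear combination, so absolute uncertainties add in quadrature:
  (δR_1)² = 1600;  (δR_2)² = 169;  (δR_3)² = 14400
δR = √(16200) = 127 Ω

127 Ω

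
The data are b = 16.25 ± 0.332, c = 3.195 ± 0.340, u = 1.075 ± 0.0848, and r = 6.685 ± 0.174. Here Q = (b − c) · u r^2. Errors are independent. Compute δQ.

63.5

Let w = b − c = 13.05. δw = √(δb² + δc²) = √(0.110 + 0.116) = 0.475, so δw/w = 0.0364.
Q is then a monomial in w, u, r:
δQ/Q = √((δw/w)² + (1·δu/u)² + (2·δr/r)²) = √(0.00133 + 0.00622 + 0.00271) = 0.101
Q = 627.2, so δQ = 0.101 × 627.2 = 63.5.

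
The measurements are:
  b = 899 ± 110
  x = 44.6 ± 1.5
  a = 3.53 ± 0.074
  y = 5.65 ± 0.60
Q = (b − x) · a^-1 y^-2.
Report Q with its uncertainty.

Let u = b − x = 854. δu = √(δb² + δx²) = √(12100 + 2.25) = 110, so δu/u = 0.129.
Q is then a monomial in u, a, y:
δQ/Q = √((δu/u)² + (-1·δa/a)² + (-2·δy/y)²) = √(0.0166 + 0.000439 + 0.0451) = 0.249
Q = 7.58, so δQ = 0.249 × 7.58 = 1.89.

7.58 ± 1.89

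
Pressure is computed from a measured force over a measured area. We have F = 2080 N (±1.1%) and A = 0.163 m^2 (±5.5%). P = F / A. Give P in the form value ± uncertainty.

12800 ± 716 Pa

P is a product of powers, so relative uncertainties combine in quadrature:
  (1·δF/F)² = (1×0.0110)² = 0.000121;  (-1·δA/A)² = (-1×0.0550)² = 0.00302
δP/P = √(0.00315) = 0.0561
P = 12800 Pa, so δP = 0.0561 × 12800 = 716 Pa.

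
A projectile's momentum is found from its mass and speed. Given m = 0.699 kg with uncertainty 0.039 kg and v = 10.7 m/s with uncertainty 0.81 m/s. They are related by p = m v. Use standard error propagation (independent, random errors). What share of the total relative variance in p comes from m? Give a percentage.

(δp/p)² = (1·δm/m)² + (1·δv/v)²
  m term: (1×0.0558)² = 0.00311
  v term: (1×0.0757)² = 0.00573
Total = 0.00884. Share from m = 0.00311/0.00884 = 0.352.

35.2%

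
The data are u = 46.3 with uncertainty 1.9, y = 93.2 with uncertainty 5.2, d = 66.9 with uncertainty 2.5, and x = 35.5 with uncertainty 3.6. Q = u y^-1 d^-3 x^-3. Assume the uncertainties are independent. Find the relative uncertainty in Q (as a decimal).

0.332

Each factor contributes (exponent × relative error)² to (δQ/Q)²:
  (1·δu/u)² = (1×0.0410)² = 0.00168;  (-1·δy/y)² = (-1×0.0558)² = 0.00311;  (-3·δd/d)² = (-3×0.0374)² = 0.0126;  (-3·δx/x)² = (-3×0.101)² = 0.0926
δQ/Q = √(0.110) = 0.332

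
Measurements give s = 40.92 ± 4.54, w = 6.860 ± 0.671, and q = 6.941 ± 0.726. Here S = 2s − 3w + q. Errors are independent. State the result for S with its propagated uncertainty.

S is a linear combination, so absolute uncertainties add in quadrature:
  (2·δs)² = 82.4;  (3·δw)² = 4.05;  (δq)² = 0.527
δS = √(87.0) = 9.33
S = 68.20.

68.20 ± 9.33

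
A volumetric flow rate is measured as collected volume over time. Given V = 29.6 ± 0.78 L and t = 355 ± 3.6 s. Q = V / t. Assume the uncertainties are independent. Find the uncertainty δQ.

Since Q is a product/quotient, work with relative uncertainties:
  (1·δV/V)² = (1×0.0264)² = 0.000694;  (-1·δt/t)² = (-1×0.0101)² = 0.000103
δQ/Q = √(0.000797) = 0.0282
Q = 0.0834 L/s, so δQ = 0.0282 × 0.0834 = 0.00235 L/s.

0.00235 L/s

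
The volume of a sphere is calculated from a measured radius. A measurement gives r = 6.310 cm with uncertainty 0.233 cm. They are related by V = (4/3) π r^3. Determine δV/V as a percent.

V ∝ r^3, so δV/V = |3| · δr/r = 3 × 0.0369 = 0.111.

11.1%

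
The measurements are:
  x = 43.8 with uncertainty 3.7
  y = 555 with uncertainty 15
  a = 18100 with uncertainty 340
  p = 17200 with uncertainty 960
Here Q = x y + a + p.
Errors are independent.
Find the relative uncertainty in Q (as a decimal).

0.0400

Let w = x·y = 24300. δw/w = √((1·δx/x)² + (1·δy/y)²) = √(0.00714 + 0.000730) = 0.0887, so δw = 2160.
Q = w + a + p: δQ = √(δw² + δa² + δp²) = √(4.65e+06 + 1.16e+05 + 9.22e+05) = 2380
Q = 59600, so δQ/Q = 2380/59600 = 0.0400.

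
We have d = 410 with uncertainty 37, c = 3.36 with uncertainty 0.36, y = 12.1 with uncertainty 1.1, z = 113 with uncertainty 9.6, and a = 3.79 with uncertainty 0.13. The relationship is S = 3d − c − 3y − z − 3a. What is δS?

111

Absolute uncertainties add in quadrature for a linear combination:
  (3·δd)² = 12300;  (δc)² = 0.130;  (3·δy)² = 10.9;  (δz)² = 92.2;  (3·δa)² = 0.152
δS = √(12400) = 111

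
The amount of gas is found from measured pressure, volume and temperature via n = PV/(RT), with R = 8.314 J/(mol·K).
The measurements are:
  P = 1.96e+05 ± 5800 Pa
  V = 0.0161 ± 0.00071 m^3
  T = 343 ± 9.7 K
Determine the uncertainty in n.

Products/powers → add relative errors in quadrature, weighted by exponent:
  (1·δP/P)² = (1×0.0296)² = 0.000876;  (1·δV/V)² = (1×0.0441)² = 0.00194;  (-1·δT/T)² = (-1×0.0283)² = 0.000800
δn/n = √(0.00362) = 0.0602
n = 1.11 mol, so δn = 0.0602 × 1.11 = 0.0666 mol.

0.0666 mol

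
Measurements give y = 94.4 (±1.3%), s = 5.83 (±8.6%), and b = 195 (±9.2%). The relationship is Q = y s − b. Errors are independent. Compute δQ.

51.1

Let p = y·s = 550. δp/p = √((1·δy/y)² + (1·δs/s)²) = √(0.000169 + 0.00740) = 0.0870, so δp = 47.9.
Q = p − b: δQ = √(δp² + δb²) = √(2290 + 322) = 51.1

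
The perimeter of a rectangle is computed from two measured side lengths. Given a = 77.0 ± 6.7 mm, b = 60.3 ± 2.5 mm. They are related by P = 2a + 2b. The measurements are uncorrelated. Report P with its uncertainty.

275 ± 14.3 mm

For a sum/difference, combine absolute errors in quadrature:
  (2·δa)² = 180;  (2·δb)² = 25.0
δP = √(205) = 14.3 mm
P = 275 mm.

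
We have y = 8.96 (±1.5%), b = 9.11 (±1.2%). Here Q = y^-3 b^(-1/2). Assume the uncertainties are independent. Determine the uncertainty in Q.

Products/powers → add relative errors in quadrature, weighted by exponent:
  (-3·δy/y)² = (-3×0.0150)² = 0.00203;  (−½·δb/b)² = (-0.5×0.0120)² = 3.6e-05
δQ/Q = √(0.00206) = 0.0454
Q = 0.000461, so δQ = 0.0454 × 0.000461 = 2.09e-05.

2.09e-05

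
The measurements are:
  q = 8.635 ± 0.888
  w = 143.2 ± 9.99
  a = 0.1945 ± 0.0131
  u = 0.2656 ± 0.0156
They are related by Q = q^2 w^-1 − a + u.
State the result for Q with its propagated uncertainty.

0.5918 ± 0.115

Let p = q^2·w^-1 = 0.5207. δp/p = √((2·δq/q)² + (-1·δw/w)²) = √(0.0423 + 0.00487) = 0.217, so δp = 0.113.
Q = p − a + u: δQ = √(δp² + δa² + δu²) = √(0.0128 + 0.000172 + 0.000243) = 0.115
Q = 0.5918.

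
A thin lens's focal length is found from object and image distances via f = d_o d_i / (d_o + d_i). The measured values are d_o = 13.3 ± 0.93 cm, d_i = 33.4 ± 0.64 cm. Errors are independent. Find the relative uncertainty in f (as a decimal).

0.0503

∂f/∂d_o = (d_i/(d_o+d_i))² = 0.512;  ∂f/∂d_i = (d_o/(d_o+d_i))² = 0.0811
δf = √((∂f/∂d_o · δd_o)² + (∂f/∂d_i · δd_i)²) = √(0.226 + 0.00269) = 0.479 cm
f = 9.51 cm, so δf/f = 0.479/9.51 = 0.0503.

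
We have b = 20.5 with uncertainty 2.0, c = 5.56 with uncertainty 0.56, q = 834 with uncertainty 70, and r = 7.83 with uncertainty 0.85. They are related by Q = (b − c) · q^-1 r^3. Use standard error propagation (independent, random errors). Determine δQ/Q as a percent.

36.4%

Let u = b − c = 14.9. δu = √(δb² + δc²) = √(4.00 + 0.314) = 2.08, so δu/u = 0.139.
Q is then a monomial in u, q, r:
δQ/Q = √((δu/u)² + (-1·δq/q)² + (3·δr/r)²) = √(0.0193 + 0.00704 + 0.106) = 0.364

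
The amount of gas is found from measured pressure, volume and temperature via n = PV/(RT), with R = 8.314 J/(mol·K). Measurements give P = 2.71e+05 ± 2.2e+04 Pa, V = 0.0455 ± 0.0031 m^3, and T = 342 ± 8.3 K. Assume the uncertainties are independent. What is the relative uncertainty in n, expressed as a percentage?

For a monomial n ∝ P, V, T^-1, fractional errors add in quadrature:
  (1·δP/P)² = (1×0.0812)² = 0.00659;  (1·δV/V)² = (1×0.0681)² = 0.00464;  (-1·δT/T)² = (-1×0.0243)² = 0.000589
δn/n = √(0.0118) = 0.109

10.9%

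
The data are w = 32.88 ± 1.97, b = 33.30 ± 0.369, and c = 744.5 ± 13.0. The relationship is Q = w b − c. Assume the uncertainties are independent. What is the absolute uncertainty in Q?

Let p = w·b = 1095. δp/p = √((1·δw/w)² + (1·δb/b)²) = √(0.00359 + 0.000123) = 0.0609, so δp = 66.7.
Q = p − c: δQ = √(δp² + δc²) = √(4450 + 169) = 68.0

68.0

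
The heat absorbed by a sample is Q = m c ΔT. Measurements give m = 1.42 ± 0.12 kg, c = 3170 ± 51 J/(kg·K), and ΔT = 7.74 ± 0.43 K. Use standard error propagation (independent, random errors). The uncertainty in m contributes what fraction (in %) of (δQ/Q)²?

(δQ/Q)² = (1·δm/m)² + (1·δc/c)² + (1·δΔT/ΔT)²
  m term: (1×0.0845)² = 0.00714
  c term: (1×0.0161)² = 0.000259
  ΔT term: (1×0.0556)² = 0.00309
Total = 0.0105. Share from m = 0.00714/0.0105 = 0.681.

68.1%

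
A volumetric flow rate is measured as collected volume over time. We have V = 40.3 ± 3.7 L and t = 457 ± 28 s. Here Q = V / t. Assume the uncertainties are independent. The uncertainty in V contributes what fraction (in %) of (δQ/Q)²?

(δQ/Q)² = (1·δV/V)² + (-1·δt/t)²
  V term: (1×0.0918)² = 0.00843
  t term: (-1×0.0613)² = 0.00375
Total = 0.0122. Share from V = 0.00843/0.0122 = 0.692.

69.2%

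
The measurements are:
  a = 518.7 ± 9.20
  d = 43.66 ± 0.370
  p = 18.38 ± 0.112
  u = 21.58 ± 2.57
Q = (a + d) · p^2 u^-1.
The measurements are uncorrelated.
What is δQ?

1060

Let w = a + d = 562.4. δw = √(δa² + δd²) = √(84.6 + 0.137) = 9.21, so δw/w = 0.0164.
Q is then a monomial in w, p, u:
δQ/Q = √((δw/w)² + (2·δp/p)² + (-1·δu/u)²) = √(0.000268 + 0.000149 + 0.0142) = 0.121
Q = 8803, so δQ = 0.121 × 8803 = 1060.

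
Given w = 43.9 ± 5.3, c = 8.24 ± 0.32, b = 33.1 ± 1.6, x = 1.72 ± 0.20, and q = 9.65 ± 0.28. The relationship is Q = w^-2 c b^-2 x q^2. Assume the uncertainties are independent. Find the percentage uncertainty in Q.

29.3%

Q is a product of powers, so relative uncertainties combine in quadrature:
  (-2·δw/w)² = (-2×0.121)² = 0.0583;  (1·δc/c)² = (1×0.0388)² = 0.00151;  (-2·δb/b)² = (-2×0.0483)² = 0.00935;  (1·δx/x)² = (1×0.116)² = 0.0135;  (2·δq/q)² = (2×0.0290)² = 0.00337
δQ/Q = √(0.0860) = 0.293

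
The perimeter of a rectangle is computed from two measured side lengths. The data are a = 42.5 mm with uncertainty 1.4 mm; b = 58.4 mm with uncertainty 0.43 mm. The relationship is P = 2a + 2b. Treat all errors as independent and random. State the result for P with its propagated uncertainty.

P is a linear combination, so absolute uncertainties add in quadrature:
  (2·δa)² = 7.84;  (2·δb)² = 0.740
δP = √(8.58) = 2.93 mm
P = 202 mm.

202 ± 2.93 mm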